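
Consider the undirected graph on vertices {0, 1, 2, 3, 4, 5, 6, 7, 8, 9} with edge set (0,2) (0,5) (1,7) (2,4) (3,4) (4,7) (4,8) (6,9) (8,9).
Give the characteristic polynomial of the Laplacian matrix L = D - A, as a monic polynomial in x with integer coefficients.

Reading degrees in the order [0, 1, 2, 3, 4, 5, 6, 7, 8, 9] gives [2, 1, 2, 1, 4, 1, 1, 2, 2, 2]; set D = diag(2, 1, 2, 1, 4, 1, 1, 2, 2, 2) and form L = D - A. L has integer entries, so p(x) = det(xI - L) has integer coefficients. Expanding the determinant yields x^10 - 18x^9 + 133x^8 - 526x^7 + 1214x^6 - 1670x^5 + 1341x^4 - 590x^3 + 126x^2 - 10x. The coefficient of x^9 equals -trace(L) = -18, matching the sum of degrees. The eigenvalues sum to 18, which equals trace(L) = 2|E|.

x^10 - 18x^9 + 133x^8 - 526x^7 + 1214x^6 - 1670x^5 + 1341x^4 - 590x^3 + 126x^2 - 10x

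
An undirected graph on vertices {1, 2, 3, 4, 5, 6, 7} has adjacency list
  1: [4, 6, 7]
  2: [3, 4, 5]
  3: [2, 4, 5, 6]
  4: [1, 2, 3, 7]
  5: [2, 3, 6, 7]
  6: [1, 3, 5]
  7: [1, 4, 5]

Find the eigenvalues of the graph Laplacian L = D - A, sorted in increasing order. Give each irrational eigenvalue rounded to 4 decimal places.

[0, 2.0681, 2.5858, 3.4824, 4.5176, 5.4142, 5.9319]

With the vertex order [1, 2, 3, 4, 5, 6, 7], the degrees are [3, 3, 4, 4, 4, 3, 3], giving D = diag(3, 3, 4, 4, 4, 3, 3) and L = D - A. Diagonalising L (or applying a numerical eigensolver to the 7x7 matrix) gives the spectrum above. The single zero eigenvalue shows the graph is connected. The largest eigenvalue, 5.9319, is at most the vertex count 7.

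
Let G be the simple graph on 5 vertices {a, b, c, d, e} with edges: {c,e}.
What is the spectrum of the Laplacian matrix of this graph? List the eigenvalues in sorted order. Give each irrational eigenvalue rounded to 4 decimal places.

With the vertex order [a, b, c, d, e], the degrees are [0, 0, 1, 0, 1], giving D = diag(0, 0, 1, 0, 1) and L = D - A. L is symmetric positive semidefinite, so every eigenvalue is real and nonnegative. The 4 zero eigenvalues correspond to the 4 connected components. There are 4 zeros in the spectrum, matching the 4 components.

[0, 0, 0, 0, 2]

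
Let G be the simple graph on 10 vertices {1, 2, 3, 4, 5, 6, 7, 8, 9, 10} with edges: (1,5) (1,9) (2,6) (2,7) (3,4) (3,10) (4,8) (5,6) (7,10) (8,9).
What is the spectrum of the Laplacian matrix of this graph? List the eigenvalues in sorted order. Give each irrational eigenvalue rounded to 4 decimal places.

Reading degrees in the order [1, 2, 3, 4, 5, 6, 7, 8, 9, 10] gives [2, 2, 2, 2, 2, 2, 2, 2, 2, 2]; set D = diag(2, 2, 2, 2, 2, 2, 2, 2, 2, 2) and form L = D - A. Diagonalising L (or applying a numerical eigensolver to the 10x10 matrix) gives the spectrum above. By the matrix-tree theorem the graph has (1/10) * product of the nonzero eigenvalues = 10 spanning trees.

[0, 0.3820, 0.3820, 1.3820, 1.3820, 2.6180, 2.6180, 3.6180, 3.6180, 4]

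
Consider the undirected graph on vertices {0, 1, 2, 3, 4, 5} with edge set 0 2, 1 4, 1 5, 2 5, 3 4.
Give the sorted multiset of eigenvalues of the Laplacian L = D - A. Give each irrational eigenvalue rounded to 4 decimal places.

With the vertex order [0, 1, 2, 3, 4, 5], the degrees are [1, 2, 2, 1, 2, 2], giving D = diag(1, 2, 2, 1, 2, 2) and L = D - A. Diagonalising L (or applying a numerical eigensolver to the 6x6 matrix) gives the spectrum above. By the matrix-tree theorem the graph has (1/6) * product of the nonzero eigenvalues = 1 spanning tree.

[0, 0.2679, 1, 2, 3, 3.7321]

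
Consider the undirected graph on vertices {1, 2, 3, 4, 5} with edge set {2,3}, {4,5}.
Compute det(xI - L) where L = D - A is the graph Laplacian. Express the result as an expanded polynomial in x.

Each diagonal entry of L is the vertex degree and each off-diagonal entry is -1 where an edge is present, 0 otherwise; in the order [1, 2, 3, 4, 5] the diagonal is [0, 1, 1, 1, 1]. L has integer entries, so p(x) = det(xI - L) has integer coefficients. Expanding the determinant yields x^5 - 4x^4 + 4x^3. The constant term is 0 because L is singular (the all-ones vector lies in its kernel). The eigenvalues sum to 4, which equals trace(L) = 2|E|. There are 3 zeros in the spectrum, matching the 3 components.

x^5 - 4x^4 + 4x^3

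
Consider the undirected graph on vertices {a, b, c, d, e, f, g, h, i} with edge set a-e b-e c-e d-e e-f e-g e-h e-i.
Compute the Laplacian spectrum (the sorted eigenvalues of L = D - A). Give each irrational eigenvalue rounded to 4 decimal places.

[0, 1, 1, 1, 1, 1, 1, 1, 9]

Each diagonal entry of L is the vertex degree and each off-diagonal entry is -1 where an edge is present, 0 otherwise; in the order [a, b, c, d, e, f, g, h, i] the diagonal is [1, 1, 1, 1, 8, 1, 1, 1, 1]. Since every row of L sums to 0, the all-ones vector is in the kernel and 0 is an eigenvalue.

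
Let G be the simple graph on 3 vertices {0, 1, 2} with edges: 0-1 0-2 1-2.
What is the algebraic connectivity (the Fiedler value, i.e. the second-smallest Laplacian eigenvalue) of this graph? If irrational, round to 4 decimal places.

3

Reading degrees in the order [0, 1, 2] gives [2, 2, 2]; set D = diag(2, 2, 2) and form L = D - A. The sorted Laplacian eigenvalues are [0, 3, 3]; the algebraic connectivity is the second entry, 3. The largest eigenvalue, 3, is at most the vertex count 3.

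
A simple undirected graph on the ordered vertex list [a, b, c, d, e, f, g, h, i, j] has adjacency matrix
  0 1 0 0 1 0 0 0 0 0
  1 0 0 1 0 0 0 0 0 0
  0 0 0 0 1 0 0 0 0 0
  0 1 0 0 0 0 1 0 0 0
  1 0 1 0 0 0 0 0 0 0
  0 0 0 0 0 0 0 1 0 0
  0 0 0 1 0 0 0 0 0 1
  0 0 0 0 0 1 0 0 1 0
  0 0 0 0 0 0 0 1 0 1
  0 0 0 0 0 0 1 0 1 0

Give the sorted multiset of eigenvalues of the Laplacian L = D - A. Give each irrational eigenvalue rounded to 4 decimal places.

[0, 0.0979, 0.3820, 0.8244, 1.3820, 2, 2.6180, 3.1756, 3.6180, 3.9021]

With the vertex order [a, b, c, d, e, f, g, h, i, j], the degrees are [2, 2, 1, 2, 2, 1, 2, 2, 2, 2], giving D = diag(2, 2, 1, 2, 2, 1, 2, 2, 2, 2) and L = D - A. The multiplicity of 0 as a Laplacian eigenvalue equals the number of connected components. By the matrix-tree theorem the graph has (1/10) * product of the nonzero eigenvalues = 1 spanning tree. The largest eigenvalue, 3.9021, is at most the vertex count 10.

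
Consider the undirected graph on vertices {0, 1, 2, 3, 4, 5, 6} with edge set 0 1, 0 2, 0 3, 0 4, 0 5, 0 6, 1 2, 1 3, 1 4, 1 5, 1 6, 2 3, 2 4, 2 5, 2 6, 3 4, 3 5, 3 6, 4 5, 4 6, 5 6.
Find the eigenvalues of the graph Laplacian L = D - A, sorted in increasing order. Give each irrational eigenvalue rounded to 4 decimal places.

[0, 7, 7, 7, 7, 7, 7]

Reading degrees in the order [0, 1, 2, 3, 4, 5, 6] gives [6, 6, 6, 6, 6, 6, 6]; set D = diag(6, 6, 6, 6, 6, 6, 6) and form L = D - A. L is symmetric positive semidefinite, so every eigenvalue is real and nonnegative. The single zero eigenvalue shows the graph is connected.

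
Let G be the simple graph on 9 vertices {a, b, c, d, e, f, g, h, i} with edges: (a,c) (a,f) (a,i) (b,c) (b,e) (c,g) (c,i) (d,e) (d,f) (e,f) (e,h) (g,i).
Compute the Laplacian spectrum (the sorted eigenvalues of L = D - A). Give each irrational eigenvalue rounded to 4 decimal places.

Reading degrees in the order [a, b, c, d, e, f, g, h, i] gives [3, 2, 4, 2, 4, 3, 2, 1, 3]; set D = diag(3, 2, 4, 2, 4, 3, 2, 1, 3) and form L = D - A. L is symmetric positive semidefinite, so every eigenvalue is real and nonnegative. By the matrix-tree theorem the graph has (1/9) * product of the nonzero eigenvalues = 103 spanning trees. The eigenvalues sum to 24, which equals trace(L) = 2|E|.

[0, 0.4938, 1.1256, 1.6972, 2.3313, 3.5496, 4.3422, 5.1575, 5.3028]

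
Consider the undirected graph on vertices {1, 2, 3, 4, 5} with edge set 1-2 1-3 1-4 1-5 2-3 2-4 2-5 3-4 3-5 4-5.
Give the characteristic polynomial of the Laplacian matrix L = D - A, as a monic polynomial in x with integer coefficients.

x^5 - 20x^4 + 150x^3 - 500x^2 + 625x

Each diagonal entry of L is the vertex degree and each off-diagonal entry is -1 where an edge is present, 0 otherwise; in the order [1, 2, 3, 4, 5] the diagonal is [4, 4, 4, 4, 4]. L has integer entries, so p(x) = det(xI - L) has integer coefficients. Expanding the determinant yields x^5 - 20x^4 + 150x^3 - 500x^2 + 625x. Since p(0) = det(-L) = 0, x divides p(x). By the matrix-tree theorem the graph has (1/5) * product of the nonzero eigenvalues = 125 spanning trees.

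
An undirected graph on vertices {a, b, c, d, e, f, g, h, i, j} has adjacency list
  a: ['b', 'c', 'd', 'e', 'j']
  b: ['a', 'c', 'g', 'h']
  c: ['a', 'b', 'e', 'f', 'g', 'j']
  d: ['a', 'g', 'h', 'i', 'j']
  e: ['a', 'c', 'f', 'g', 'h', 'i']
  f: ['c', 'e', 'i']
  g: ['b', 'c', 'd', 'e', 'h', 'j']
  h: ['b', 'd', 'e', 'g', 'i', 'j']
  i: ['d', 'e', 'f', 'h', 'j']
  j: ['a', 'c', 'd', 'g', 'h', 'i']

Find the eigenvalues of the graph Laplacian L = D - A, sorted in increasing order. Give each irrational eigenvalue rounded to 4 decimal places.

[0, 2.5353, 3.4991, 4.7624, 5.5319, 5.7527, 6.2992, 7.0963, 7.8100, 8.7132]

Reading degrees in the order [a, b, c, d, e, f, g, h, i, j] gives [5, 4, 6, 5, 6, 3, 6, 6, 5, 6]; set D = diag(5, 4, 6, 5, 6, 3, 6, 6, 5, 6) and form L = D - A. Diagonalising L (or applying a numerical eigensolver to the 10x10 matrix) gives the spectrum above. The largest eigenvalue, 8.7132, is at most the vertex count 10.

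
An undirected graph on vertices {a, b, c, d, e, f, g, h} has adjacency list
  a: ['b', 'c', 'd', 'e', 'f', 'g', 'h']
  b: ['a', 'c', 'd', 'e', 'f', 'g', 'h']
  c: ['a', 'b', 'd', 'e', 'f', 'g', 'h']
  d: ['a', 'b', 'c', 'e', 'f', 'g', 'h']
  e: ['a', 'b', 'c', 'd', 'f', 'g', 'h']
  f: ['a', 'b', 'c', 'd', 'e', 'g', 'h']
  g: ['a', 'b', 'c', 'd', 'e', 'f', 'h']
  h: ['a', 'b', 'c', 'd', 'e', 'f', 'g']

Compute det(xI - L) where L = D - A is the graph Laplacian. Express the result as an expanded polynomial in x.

Reading degrees in the order [a, b, c, d, e, f, g, h] gives [7, 7, 7, 7, 7, 7, 7, 7]; set D = diag(7, 7, 7, 7, 7, 7, 7, 7) and form L = D - A. Computing det(xI - L) by cofactor expansion (or equivalently via sum-over-permutations) gives x^8 - 56x^7 + 1344x^6 - 17920x^5 + 143360x^4 - 688128x^3 + 1835008x^2 - 2097152x. Since p(0) = det(-L) = 0, x divides p(x). By the matrix-tree theorem the graph has (1/8) * product of the nonzero eigenvalues = 262144 spanning trees. There is one zero in the spectrum, matching the 1 component.

x^8 - 56x^7 + 1344x^6 - 17920x^5 + 143360x^4 - 688128x^3 + 1835008x^2 - 2097152x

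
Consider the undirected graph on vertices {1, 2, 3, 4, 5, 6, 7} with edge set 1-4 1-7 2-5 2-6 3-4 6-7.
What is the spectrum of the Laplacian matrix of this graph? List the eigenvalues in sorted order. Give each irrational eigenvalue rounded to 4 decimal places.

[0, 0.1981, 0.7530, 1.5550, 2.4450, 3.2470, 3.8019]

Reading degrees in the order [1, 2, 3, 4, 5, 6, 7] gives [2, 2, 1, 2, 1, 2, 2]; set D = diag(2, 2, 1, 2, 1, 2, 2) and form L = D - A. L is symmetric positive semidefinite, so every eigenvalue is real and nonnegative. The single zero eigenvalue shows the graph is connected. The eigenvalues sum to 12, which equals trace(L) = 2|E|. The largest eigenvalue, 3.8019, is at most the vertex count 7.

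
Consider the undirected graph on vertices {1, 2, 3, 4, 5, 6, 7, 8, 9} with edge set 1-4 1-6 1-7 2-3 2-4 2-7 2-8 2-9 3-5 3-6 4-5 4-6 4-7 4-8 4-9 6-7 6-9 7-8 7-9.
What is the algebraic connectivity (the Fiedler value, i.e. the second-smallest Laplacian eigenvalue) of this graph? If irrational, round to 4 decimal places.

Reading degrees in the order [1, 2, 3, 4, 5, 6, 7, 8, 9] gives [3, 5, 3, 7, 2, 5, 6, 3, 4]; set D = diag(3, 5, 3, 7, 2, 5, 6, 3, 4) and form L = D - A. The sorted Laplacian eigenvalues are [0, 1.5575, 2.5858, 3.0906, 3.6290, 5.4142, 6.3814, 7.1969, 8.1447]; the algebraic connectivity is the second entry, 1.5575. The largest eigenvalue, 8.1447, is at most the vertex count 9.

1.5575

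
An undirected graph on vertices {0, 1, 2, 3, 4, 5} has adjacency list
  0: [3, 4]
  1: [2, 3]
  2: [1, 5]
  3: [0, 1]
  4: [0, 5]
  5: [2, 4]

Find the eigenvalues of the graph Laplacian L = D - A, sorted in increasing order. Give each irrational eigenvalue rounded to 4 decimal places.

[0, 1, 1, 3, 3, 4]

With the vertex order [0, 1, 2, 3, 4, 5], the degrees are [2, 2, 2, 2, 2, 2], giving D = diag(2, 2, 2, 2, 2, 2) and L = D - A. The multiplicity of 0 as a Laplacian eigenvalue equals the number of connected components. The single zero eigenvalue shows the graph is connected.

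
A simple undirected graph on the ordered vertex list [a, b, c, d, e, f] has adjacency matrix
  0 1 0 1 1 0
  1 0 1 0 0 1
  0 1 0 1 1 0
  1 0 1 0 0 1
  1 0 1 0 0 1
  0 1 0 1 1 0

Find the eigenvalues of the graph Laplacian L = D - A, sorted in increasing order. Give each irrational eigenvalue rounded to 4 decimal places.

[0, 3, 3, 3, 3, 6]

Each diagonal entry of L is the vertex degree and each off-diagonal entry is -1 where an edge is present, 0 otherwise; in the order [a, b, c, d, e, f] the diagonal is [3, 3, 3, 3, 3, 3]. Diagonalising L (or applying a numerical eigensolver to the 6x6 matrix) gives the spectrum above. By the matrix-tree theorem the graph has (1/6) * product of the nonzero eigenvalues = 81 spanning trees.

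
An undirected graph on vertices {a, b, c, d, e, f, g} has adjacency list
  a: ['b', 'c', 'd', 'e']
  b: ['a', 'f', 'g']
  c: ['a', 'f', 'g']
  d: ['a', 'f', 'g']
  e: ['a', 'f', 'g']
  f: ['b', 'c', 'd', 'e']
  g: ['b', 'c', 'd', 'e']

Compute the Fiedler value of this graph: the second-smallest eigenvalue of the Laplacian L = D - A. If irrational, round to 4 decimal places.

3

With the vertex order [a, b, c, d, e, f, g], the degrees are [4, 3, 3, 3, 3, 4, 4], giving D = diag(4, 3, 3, 3, 3, 4, 4) and L = D - A. Computing the eigenvalues of L and sorting gives [0, 3, 3, 3, 4, 4, 7]. The Fiedler value lambda_2 = 3 is strictly positive, so the graph is connected. There is one zero in the spectrum, matching the 1 component.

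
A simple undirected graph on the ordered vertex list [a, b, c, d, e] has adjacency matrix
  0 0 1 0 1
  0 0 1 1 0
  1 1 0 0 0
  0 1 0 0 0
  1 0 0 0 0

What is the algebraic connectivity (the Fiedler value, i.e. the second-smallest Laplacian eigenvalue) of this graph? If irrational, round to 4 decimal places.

0.3820

Each diagonal entry of L is the vertex degree and each off-diagonal entry is -1 where an edge is present, 0 otherwise; in the order [a, b, c, d, e] the diagonal is [2, 2, 2, 1, 1]. The sorted Laplacian eigenvalues are [0, 0.3820, 1.3820, 2.6180, 3.6180]; the algebraic connectivity is the second entry, 0.3820.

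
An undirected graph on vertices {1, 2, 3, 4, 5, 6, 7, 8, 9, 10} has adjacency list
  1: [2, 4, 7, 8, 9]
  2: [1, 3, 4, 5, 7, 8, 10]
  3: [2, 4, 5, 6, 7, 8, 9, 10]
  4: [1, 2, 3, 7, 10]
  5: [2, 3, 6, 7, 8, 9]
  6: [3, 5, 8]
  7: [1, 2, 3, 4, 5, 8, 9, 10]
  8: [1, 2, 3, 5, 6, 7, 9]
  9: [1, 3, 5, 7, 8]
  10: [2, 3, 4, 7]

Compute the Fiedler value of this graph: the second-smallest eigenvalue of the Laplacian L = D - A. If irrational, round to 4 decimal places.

2.5384

Each diagonal entry of L is the vertex degree and each off-diagonal entry is -1 where an edge is present, 0 otherwise; in the order [1, 2, 3, 4, 5, 6, 7, 8, 9, 10] the diagonal is [5, 7, 8, 5, 6, 3, 8, 7, 5, 4]. The sorted Laplacian eigenvalues are [0, 2.5384, 3.6324, 4.9463, 6.0170, 6.3144, 7.7555, 8.4817, 9.0402, 9.2740]; the algebraic connectivity is the second entry, 2.5384. The largest eigenvalue, 9.2740, is at most the vertex count 10. The eigenvalues sum to 58, which equals trace(L) = 2|E|.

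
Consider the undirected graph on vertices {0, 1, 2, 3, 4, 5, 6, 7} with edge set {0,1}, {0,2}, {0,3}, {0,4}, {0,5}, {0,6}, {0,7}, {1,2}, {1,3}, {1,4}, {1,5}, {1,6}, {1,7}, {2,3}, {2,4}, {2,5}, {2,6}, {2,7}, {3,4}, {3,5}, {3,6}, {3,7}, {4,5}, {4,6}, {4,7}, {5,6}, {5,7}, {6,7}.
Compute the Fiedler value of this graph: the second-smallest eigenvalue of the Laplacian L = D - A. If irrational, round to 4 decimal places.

Reading degrees in the order [0, 1, 2, 3, 4, 5, 6, 7] gives [7, 7, 7, 7, 7, 7, 7, 7]; set D = diag(7, 7, 7, 7, 7, 7, 7, 7) and form L = D - A. The sorted Laplacian eigenvalues are [0, 8, 8, 8, 8, 8, 8, 8]; the algebraic connectivity is the second entry, 8. By the matrix-tree theorem the graph has (1/8) * product of the nonzero eigenvalues = 262144 spanning trees.

8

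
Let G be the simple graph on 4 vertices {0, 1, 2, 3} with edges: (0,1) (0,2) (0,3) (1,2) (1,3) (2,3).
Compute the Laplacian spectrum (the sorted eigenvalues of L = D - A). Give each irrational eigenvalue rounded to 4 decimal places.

Each diagonal entry of L is the vertex degree and each off-diagonal entry is -1 where an edge is present, 0 otherwise; in the order [0, 1, 2, 3] the diagonal is [3, 3, 3, 3]. The multiplicity of 0 as a Laplacian eigenvalue equals the number of connected components. There is one zero in the spectrum, matching the 1 component.

[0, 4, 4, 4]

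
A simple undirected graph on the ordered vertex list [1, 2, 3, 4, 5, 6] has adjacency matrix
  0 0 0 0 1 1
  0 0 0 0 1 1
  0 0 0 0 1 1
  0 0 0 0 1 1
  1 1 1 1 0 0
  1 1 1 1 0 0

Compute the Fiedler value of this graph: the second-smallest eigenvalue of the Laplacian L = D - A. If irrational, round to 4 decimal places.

2

Reading degrees in the order [1, 2, 3, 4, 5, 6] gives [2, 2, 2, 2, 4, 4]; set D = diag(2, 2, 2, 2, 4, 4) and form L = D - A. Computing the eigenvalues of L and sorting gives [0, 2, 2, 2, 4, 6]. The Fiedler value lambda_2 = 2 is strictly positive, so the graph is connected. There is one zero in the spectrum, matching the 1 component.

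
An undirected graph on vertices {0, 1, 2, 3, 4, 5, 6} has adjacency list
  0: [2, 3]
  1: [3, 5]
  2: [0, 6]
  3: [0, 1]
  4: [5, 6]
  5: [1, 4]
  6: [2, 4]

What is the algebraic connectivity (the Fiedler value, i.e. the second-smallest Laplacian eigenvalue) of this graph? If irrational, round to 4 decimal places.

Reading degrees in the order [0, 1, 2, 3, 4, 5, 6] gives [2, 2, 2, 2, 2, 2, 2]; set D = diag(2, 2, 2, 2, 2, 2, 2) and form L = D - A. The sorted Laplacian eigenvalues are [0, 0.7530, 0.7530, 2.4450, 2.4450, 3.8019, 3.8019]; the algebraic connectivity is the second entry, 0.7530.

0.7530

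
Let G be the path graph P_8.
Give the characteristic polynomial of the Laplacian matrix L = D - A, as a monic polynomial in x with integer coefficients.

x^8 - 14x^7 + 78x^6 - 220x^5 + 330x^4 - 252x^3 + 84x^2 - 8x

The graph has 8 vertices and degree multiset [2, 2, 2, 2, 2, 2, 1, 1]; D is the diagonal matrix of degrees and L = D - A. Computing det(xI - L) by cofactor expansion (or equivalently via sum-over-permutations) gives x^8 - 14x^7 + 78x^6 - 220x^5 + 330x^4 - 252x^3 + 84x^2 - 8x. The coefficient of x^7 equals -trace(L) = -14, matching the sum of degrees. The largest eigenvalue, 3.8478, is at most the vertex count 8.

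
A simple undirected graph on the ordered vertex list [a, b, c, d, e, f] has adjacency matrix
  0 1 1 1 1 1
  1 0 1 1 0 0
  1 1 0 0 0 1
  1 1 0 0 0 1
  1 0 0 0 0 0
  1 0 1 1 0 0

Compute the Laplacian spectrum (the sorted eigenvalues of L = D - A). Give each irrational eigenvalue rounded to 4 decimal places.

[0, 1, 3, 3, 5, 6]

Each diagonal entry of L is the vertex degree and each off-diagonal entry is -1 where an edge is present, 0 otherwise; in the order [a, b, c, d, e, f] the diagonal is [5, 3, 3, 3, 1, 3]. The multiplicity of 0 as a Laplacian eigenvalue equals the number of connected components. The single zero eigenvalue shows the graph is connected. The largest eigenvalue, 6, is at most the vertex count 6. By the matrix-tree theorem the graph has (1/6) * product of the nonzero eigenvalues = 45 spanning trees.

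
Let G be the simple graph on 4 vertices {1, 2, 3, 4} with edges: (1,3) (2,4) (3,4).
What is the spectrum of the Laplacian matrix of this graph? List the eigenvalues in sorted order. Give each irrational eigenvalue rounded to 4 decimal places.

Reading degrees in the order [1, 2, 3, 4] gives [1, 1, 2, 2]; set D = diag(1, 1, 2, 2) and form L = D - A. Diagonalising L (or applying a numerical eigensolver to the 4x4 matrix) gives the spectrum above. The single zero eigenvalue shows the graph is connected. The largest eigenvalue, 3.4142, is at most the vertex count 4. By the matrix-tree theorem the graph has (1/4) * product of the nonzero eigenvalues = 1 spanning tree.

[0, 0.5858, 2, 3.4142]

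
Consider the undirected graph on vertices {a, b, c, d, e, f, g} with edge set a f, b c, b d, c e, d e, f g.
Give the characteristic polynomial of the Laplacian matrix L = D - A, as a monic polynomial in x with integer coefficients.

Reading degrees in the order [a, b, c, d, e, f, g] gives [1, 2, 2, 2, 2, 2, 1]; set D = diag(1, 2, 2, 2, 2, 2, 1) and form L = D - A. Computing det(xI - L) by cofactor expansion (or equivalently via sum-over-permutations) gives x^7 - 12x^6 + 55x^5 - 120x^4 + 124x^3 - 48x^2. The constant term is 0 because L is singular (the all-ones vector lies in its kernel). The largest eigenvalue, 4, is at most the vertex count 7. There are 2 zeros in the spectrum, matching the 2 components.

x^7 - 12x^6 + 55x^5 - 120x^4 + 124x^3 - 48x^2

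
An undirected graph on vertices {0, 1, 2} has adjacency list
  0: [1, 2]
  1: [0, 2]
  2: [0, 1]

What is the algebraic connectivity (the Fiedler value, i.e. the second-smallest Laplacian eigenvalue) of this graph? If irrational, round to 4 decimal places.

3

Reading degrees in the order [0, 1, 2] gives [2, 2, 2]; set D = diag(2, 2, 2) and form L = D - A. The smallest Laplacian eigenvalue is always 0. The next one, lambda_2 = 3, measures how hard the graph is to disconnect: larger values mean better connectivity. By the matrix-tree theorem the graph has (1/3) * product of the nonzero eigenvalues = 3 spanning trees.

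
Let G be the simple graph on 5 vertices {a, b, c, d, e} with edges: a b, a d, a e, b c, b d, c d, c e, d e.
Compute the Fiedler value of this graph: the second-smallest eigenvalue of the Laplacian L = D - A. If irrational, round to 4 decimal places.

3

Each diagonal entry of L is the vertex degree and each off-diagonal entry is -1 where an edge is present, 0 otherwise; in the order [a, b, c, d, e] the diagonal is [3, 3, 3, 4, 3]. The smallest Laplacian eigenvalue is always 0. The next one, lambda_2 = 3, measures how hard the graph is to disconnect: larger values mean better connectivity. The largest eigenvalue, 5, is at most the vertex count 5.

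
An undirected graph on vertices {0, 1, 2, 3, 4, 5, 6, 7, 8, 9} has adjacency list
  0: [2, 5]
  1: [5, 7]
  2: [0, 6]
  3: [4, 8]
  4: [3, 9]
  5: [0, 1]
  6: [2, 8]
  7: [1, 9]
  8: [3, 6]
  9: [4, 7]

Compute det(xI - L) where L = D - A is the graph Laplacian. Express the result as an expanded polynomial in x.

x^10 - 20x^9 + 170x^8 - 800x^7 + 2275x^6 - 4004x^5 + 4290x^4 - 2640x^3 + 825x^2 - 100x

Reading degrees in the order [0, 1, 2, 3, 4, 5, 6, 7, 8, 9] gives [2, 2, 2, 2, 2, 2, 2, 2, 2, 2]; set D = diag(2, 2, 2, 2, 2, 2, 2, 2, 2, 2) and form L = D - A. L has integer entries, so p(x) = det(xI - L) has integer coefficients. Expanding the determinant yields x^10 - 20x^9 + 170x^8 - 800x^7 + 2275x^6 - 4004x^5 + 4290x^4 - 2640x^3 + 825x^2 - 100x. The coefficient of x^9 equals -trace(L) = -20, matching the sum of degrees. There is one zero in the spectrum, matching the 1 component. The eigenvalues sum to 20, which equals trace(L) = 2|E|.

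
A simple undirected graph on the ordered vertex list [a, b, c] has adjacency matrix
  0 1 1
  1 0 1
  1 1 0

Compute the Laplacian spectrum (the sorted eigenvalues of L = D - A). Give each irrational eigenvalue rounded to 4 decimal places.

[0, 3, 3]

With the vertex order [a, b, c], the degrees are [2, 2, 2], giving D = diag(2, 2, 2) and L = D - A. L is symmetric positive semidefinite, so every eigenvalue is real and nonnegative. The largest eigenvalue, 3, is at most the vertex count 3. The eigenvalues sum to 6, which equals trace(L) = 2|E|.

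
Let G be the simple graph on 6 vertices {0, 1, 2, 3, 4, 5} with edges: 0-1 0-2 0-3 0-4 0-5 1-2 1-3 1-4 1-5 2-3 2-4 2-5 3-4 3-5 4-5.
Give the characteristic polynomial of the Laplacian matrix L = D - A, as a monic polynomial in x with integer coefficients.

Each diagonal entry of L is the vertex degree and each off-diagonal entry is -1 where an edge is present, 0 otherwise; in the order [0, 1, 2, 3, 4, 5] the diagonal is [5, 5, 5, 5, 5, 5]. The eigenvalues of L are [0, 6, 6, 6, 6, 6]; the characteristic polynomial is the product of (x - lambda_i), which multiplies out to x^6 - 30x^5 + 360x^4 - 2160x^3 + 6480x^2 - 7776x. Since p(0) = det(-L) = 0, x divides p(x). The largest eigenvalue, 6, is at most the vertex count 6. By the matrix-tree theorem the graph has (1/6) * product of the nonzero eigenvalues = 1296 spanning trees.

x^6 - 30x^5 + 360x^4 - 2160x^3 + 6480x^2 - 7776x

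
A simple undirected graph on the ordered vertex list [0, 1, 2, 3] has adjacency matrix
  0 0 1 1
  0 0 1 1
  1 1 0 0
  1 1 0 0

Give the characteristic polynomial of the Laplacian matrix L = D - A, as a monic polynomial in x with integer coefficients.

x^4 - 8x^3 + 20x^2 - 16x

Each diagonal entry of L is the vertex degree and each off-diagonal entry is -1 where an edge is present, 0 otherwise; in the order [0, 1, 2, 3] the diagonal is [2, 2, 2, 2]. L has integer entries, so p(x) = det(xI - L) has integer coefficients. Expanding the determinant yields x^4 - 8x^3 + 20x^2 - 16x. The coefficient of x^3 equals -trace(L) = -8, matching the sum of degrees. By the matrix-tree theorem the graph has (1/4) * product of the nonzero eigenvalues = 4 spanning trees.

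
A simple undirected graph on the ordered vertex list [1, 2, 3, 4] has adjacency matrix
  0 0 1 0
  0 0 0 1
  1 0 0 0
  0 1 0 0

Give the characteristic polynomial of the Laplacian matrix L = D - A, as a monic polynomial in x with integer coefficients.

x^4 - 4x^3 + 4x^2

Reading degrees in the order [1, 2, 3, 4] gives [1, 1, 1, 1]; set D = diag(1, 1, 1, 1) and form L = D - A. Computing det(xI - L) by cofactor expansion (or equivalently via sum-over-permutations) gives x^4 - 4x^3 + 4x^2. The coefficient of x^3 equals -trace(L) = -4, matching the sum of degrees. There are 2 zeros in the spectrum, matching the 2 components.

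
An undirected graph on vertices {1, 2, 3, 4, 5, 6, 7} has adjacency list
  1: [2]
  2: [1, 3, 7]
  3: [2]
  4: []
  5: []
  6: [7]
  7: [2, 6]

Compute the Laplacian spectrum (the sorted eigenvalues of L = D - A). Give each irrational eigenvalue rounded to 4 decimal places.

Reading degrees in the order [1, 2, 3, 4, 5, 6, 7] gives [1, 3, 1, 0, 0, 1, 2]; set D = diag(1, 3, 1, 0, 0, 1, 2) and form L = D - A. Diagonalising L (or applying a numerical eigensolver to the 7x7 matrix) gives the spectrum above. The 3 zero eigenvalues correspond to the 3 connected components.

[0, 0, 0, 0.5188, 1, 2.3111, 4.1701]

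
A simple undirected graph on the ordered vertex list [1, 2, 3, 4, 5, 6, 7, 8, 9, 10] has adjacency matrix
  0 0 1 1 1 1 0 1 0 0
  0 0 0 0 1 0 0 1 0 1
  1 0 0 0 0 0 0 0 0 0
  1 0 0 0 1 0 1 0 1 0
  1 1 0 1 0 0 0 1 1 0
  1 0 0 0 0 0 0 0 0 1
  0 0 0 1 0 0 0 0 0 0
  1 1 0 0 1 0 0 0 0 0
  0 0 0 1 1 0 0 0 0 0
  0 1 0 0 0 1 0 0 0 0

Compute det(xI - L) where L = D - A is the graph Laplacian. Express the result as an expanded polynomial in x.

x^10 - 28x^9 + 329x^8 - 2116x^7 + 8157x^6 - 19424x^5 + 28423x^4 - 24554x^3 + 11347x^2 - 2140x

Each diagonal entry of L is the vertex degree and each off-diagonal entry is -1 where an edge is present, 0 otherwise; in the order [1, 2, 3, 4, 5, 6, 7, 8, 9, 10] the diagonal is [5, 3, 1, 4, 5, 2, 1, 3, 2, 2]. L has integer entries, so p(x) = det(xI - L) has integer coefficients. Expanding the determinant yields x^10 - 28x^9 + 329x^8 - 2116x^7 + 8157x^6 - 19424x^5 + 28423x^4 - 24554x^3 + 11347x^2 - 2140x. The coefficient of x^9 equals -trace(L) = -28, matching the sum of degrees. The eigenvalues sum to 28, which equals trace(L) = 2|E|.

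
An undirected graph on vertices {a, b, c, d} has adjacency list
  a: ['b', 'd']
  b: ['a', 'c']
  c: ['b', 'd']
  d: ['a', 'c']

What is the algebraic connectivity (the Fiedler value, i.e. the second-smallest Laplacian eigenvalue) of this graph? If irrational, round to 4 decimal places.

2

Each diagonal entry of L is the vertex degree and each off-diagonal entry is -1 where an edge is present, 0 otherwise; in the order [a, b, c, d] the diagonal is [2, 2, 2, 2]. Computing the eigenvalues of L and sorting gives [0, 2, 2, 4]. The Fiedler value lambda_2 = 2 is strictly positive, so the graph is connected. By the matrix-tree theorem the graph has (1/4) * product of the nonzero eigenvalues = 4 spanning trees.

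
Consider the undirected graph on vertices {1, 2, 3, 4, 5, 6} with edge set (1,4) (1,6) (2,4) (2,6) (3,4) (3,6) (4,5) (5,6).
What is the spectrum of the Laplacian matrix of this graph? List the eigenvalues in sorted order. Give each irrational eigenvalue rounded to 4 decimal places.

[0, 2, 2, 2, 4, 6]

Reading degrees in the order [1, 2, 3, 4, 5, 6] gives [2, 2, 2, 4, 2, 4]; set D = diag(2, 2, 2, 4, 2, 4) and form L = D - A. Since every row of L sums to 0, the all-ones vector is in the kernel and 0 is an eigenvalue.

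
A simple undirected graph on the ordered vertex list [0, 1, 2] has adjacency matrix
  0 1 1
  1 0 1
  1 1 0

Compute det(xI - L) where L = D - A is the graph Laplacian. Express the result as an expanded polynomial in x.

Each diagonal entry of L is the vertex degree and each off-diagonal entry is -1 where an edge is present, 0 otherwise; in the order [0, 1, 2] the diagonal is [2, 2, 2]. L has integer entries, so p(x) = det(xI - L) has integer coefficients. Expanding the determinant yields x^3 - 6x^2 + 9x. Since p(0) = det(-L) = 0, x divides p(x).

x^3 - 6x^2 + 9x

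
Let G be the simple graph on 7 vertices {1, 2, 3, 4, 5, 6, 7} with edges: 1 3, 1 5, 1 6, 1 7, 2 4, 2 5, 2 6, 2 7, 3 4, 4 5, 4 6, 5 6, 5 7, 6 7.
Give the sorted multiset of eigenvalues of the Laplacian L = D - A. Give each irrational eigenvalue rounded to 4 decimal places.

[0, 1.8358, 3.3820, 4.7729, 5.6180, 6, 6.3914]

Each diagonal entry of L is the vertex degree and each off-diagonal entry is -1 where an edge is present, 0 otherwise; in the order [1, 2, 3, 4, 5, 6, 7] the diagonal is [4, 4, 2, 4, 5, 5, 4]. The multiplicity of 0 as a Laplacian eigenvalue equals the number of connected components. By the matrix-tree theorem the graph has (1/7) * product of the nonzero eigenvalues = 912 spanning trees.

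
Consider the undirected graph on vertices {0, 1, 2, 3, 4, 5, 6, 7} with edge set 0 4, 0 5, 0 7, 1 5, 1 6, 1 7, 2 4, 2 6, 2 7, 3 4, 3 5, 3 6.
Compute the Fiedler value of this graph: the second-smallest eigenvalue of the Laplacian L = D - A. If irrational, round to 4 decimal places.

Reading degrees in the order [0, 1, 2, 3, 4, 5, 6, 7] gives [3, 3, 3, 3, 3, 3, 3, 3]; set D = diag(3, 3, 3, 3, 3, 3, 3, 3) and form L = D - A. Computing the eigenvalues of L and sorting gives [0, 2, 2, 2, 4, 4, 4, 6]. The Fiedler value lambda_2 = 2 is strictly positive, so the graph is connected. The largest eigenvalue, 6, is at most the vertex count 8.

2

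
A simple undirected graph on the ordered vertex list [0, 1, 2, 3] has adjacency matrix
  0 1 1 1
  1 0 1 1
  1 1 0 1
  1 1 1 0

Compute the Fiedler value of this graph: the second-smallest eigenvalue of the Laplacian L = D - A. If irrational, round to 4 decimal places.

Each diagonal entry of L is the vertex degree and each off-diagonal entry is -1 where an edge is present, 0 otherwise; in the order [0, 1, 2, 3] the diagonal is [3, 3, 3, 3]. The smallest Laplacian eigenvalue is always 0. The next one, lambda_2 = 4, measures how hard the graph is to disconnect: larger values mean better connectivity. There is one zero in the spectrum, matching the 1 component.

4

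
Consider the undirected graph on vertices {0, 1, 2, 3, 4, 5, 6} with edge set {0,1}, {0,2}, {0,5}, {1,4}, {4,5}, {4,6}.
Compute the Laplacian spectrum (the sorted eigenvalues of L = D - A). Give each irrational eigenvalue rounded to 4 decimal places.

Reading degrees in the order [0, 1, 2, 3, 4, 5, 6] gives [3, 2, 1, 0, 3, 2, 1]; set D = diag(3, 2, 1, 0, 3, 2, 1) and form L = D - A. The multiplicity of 0 as a Laplacian eigenvalue equals the number of connected components. The 2 zero eigenvalues correspond to the 2 connected components. The largest eigenvalue, 4.7321, is at most the vertex count 7. The eigenvalues sum to 12, which equals trace(L) = 2|E|.

[0, 0, 0.5858, 1.2679, 2, 3.4142, 4.7321]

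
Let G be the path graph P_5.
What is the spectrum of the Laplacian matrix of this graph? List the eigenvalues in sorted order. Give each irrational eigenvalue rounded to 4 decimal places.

[0, 0.3820, 1.3820, 2.6180, 3.6180]

The graph has 5 vertices and degree multiset [2, 2, 2, 1, 1]; D is the diagonal matrix of degrees and L = D - A. The multiplicity of 0 as a Laplacian eigenvalue equals the number of connected components. The single zero eigenvalue shows the graph is connected. The eigenvalues sum to 8, which equals trace(L) = 2|E|.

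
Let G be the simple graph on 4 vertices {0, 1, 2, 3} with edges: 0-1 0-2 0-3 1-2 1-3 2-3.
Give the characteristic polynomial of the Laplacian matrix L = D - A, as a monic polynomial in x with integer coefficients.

Reading degrees in the order [0, 1, 2, 3] gives [3, 3, 3, 3]; set D = diag(3, 3, 3, 3) and form L = D - A. Computing det(xI - L) by cofactor expansion (or equivalently via sum-over-permutations) gives x^4 - 12x^3 + 48x^2 - 64x. The constant term is 0 because L is singular (the all-ones vector lies in its kernel). By the matrix-tree theorem the graph has (1/4) * product of the nonzero eigenvalues = 16 spanning trees.

x^4 - 12x^3 + 48x^2 - 64x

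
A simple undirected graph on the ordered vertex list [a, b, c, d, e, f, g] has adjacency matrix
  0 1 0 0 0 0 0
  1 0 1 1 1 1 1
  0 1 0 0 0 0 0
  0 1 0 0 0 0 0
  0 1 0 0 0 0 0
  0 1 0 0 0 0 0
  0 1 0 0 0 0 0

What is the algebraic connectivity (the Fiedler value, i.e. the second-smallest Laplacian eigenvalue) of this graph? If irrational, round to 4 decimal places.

Each diagonal entry of L is the vertex degree and each off-diagonal entry is -1 where an edge is present, 0 otherwise; in the order [a, b, c, d, e, f, g] the diagonal is [1, 6, 1, 1, 1, 1, 1]. The sorted Laplacian eigenvalues are [0, 1, 1, 1, 1, 1, 7]; the algebraic connectivity is the second entry, 1.

1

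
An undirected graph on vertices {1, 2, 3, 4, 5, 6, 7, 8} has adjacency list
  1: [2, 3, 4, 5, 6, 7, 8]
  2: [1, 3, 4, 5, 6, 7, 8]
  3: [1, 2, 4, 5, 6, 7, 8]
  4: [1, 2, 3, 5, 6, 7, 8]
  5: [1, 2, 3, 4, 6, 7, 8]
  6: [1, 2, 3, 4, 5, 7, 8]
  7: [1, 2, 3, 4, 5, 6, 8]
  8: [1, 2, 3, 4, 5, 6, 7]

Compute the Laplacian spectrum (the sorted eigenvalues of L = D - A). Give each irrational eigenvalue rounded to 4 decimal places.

[0, 8, 8, 8, 8, 8, 8, 8]

Each diagonal entry of L is the vertex degree and each off-diagonal entry is -1 where an edge is present, 0 otherwise; in the order [1, 2, 3, 4, 5, 6, 7, 8] the diagonal is [7, 7, 7, 7, 7, 7, 7, 7]. Diagonalising L (or applying a numerical eigensolver to the 8x8 matrix) gives the spectrum above. The single zero eigenvalue shows the graph is connected. By the matrix-tree theorem the graph has (1/8) * product of the nonzero eigenvalues = 262144 spanning trees.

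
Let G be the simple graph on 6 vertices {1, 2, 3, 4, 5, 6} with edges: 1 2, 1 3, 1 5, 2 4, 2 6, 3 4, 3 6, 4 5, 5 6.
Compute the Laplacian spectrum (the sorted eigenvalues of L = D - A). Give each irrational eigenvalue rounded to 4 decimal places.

Each diagonal entry of L is the vertex degree and each off-diagonal entry is -1 where an edge is present, 0 otherwise; in the order [1, 2, 3, 4, 5, 6] the diagonal is [3, 3, 3, 3, 3, 3]. The multiplicity of 0 as a Laplacian eigenvalue equals the number of connected components. The single zero eigenvalue shows the graph is connected. By the matrix-tree theorem the graph has (1/6) * product of the nonzero eigenvalues = 81 spanning trees.

[0, 3, 3, 3, 3, 6]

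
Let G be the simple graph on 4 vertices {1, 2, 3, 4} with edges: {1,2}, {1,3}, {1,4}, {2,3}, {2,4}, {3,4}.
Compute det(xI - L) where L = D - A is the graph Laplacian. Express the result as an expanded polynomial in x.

x^4 - 12x^3 + 48x^2 - 64x

With the vertex order [1, 2, 3, 4], the degrees are [3, 3, 3, 3], giving D = diag(3, 3, 3, 3) and L = D - A. Computing det(xI - L) by cofactor expansion (or equivalently via sum-over-permutations) gives x^4 - 12x^3 + 48x^2 - 64x. Since p(0) = det(-L) = 0, x divides p(x).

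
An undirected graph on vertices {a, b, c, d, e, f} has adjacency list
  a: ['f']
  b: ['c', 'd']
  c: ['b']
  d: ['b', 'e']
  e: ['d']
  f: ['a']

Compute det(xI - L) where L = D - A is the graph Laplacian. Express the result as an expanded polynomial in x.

x^6 - 8x^5 + 22x^4 - 24x^3 + 8x^2

Reading degrees in the order [a, b, c, d, e, f] gives [1, 2, 1, 2, 1, 1]; set D = diag(1, 2, 1, 2, 1, 1) and form L = D - A. Computing det(xI - L) by cofactor expansion (or equivalently via sum-over-permutations) gives x^6 - 8x^5 + 22x^4 - 24x^3 + 8x^2. The coefficient of x^5 equals -trace(L) = -8, matching the sum of degrees. The largest eigenvalue, 3.4142, is at most the vertex count 6. There are 2 zeros in the spectrum, matching the 2 components.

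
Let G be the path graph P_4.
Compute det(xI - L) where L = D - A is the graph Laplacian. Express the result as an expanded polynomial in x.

x^4 - 6x^3 + 10x^2 - 4x

The graph has 4 vertices and degree multiset [2, 2, 1, 1]; D is the diagonal matrix of degrees and L = D - A. Computing det(xI - L) by cofactor expansion (or equivalently via sum-over-permutations) gives x^4 - 6x^3 + 10x^2 - 4x. Since p(0) = det(-L) = 0, x divides p(x). The eigenvalues sum to 6, which equals trace(L) = 2|E|.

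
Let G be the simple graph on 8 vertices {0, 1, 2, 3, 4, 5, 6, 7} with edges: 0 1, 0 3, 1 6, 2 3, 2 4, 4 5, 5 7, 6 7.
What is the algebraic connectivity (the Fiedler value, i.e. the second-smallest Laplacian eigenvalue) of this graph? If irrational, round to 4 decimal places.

0.5858

Reading degrees in the order [0, 1, 2, 3, 4, 5, 6, 7] gives [2, 2, 2, 2, 2, 2, 2, 2]; set D = diag(2, 2, 2, 2, 2, 2, 2, 2) and form L = D - A. The smallest Laplacian eigenvalue is always 0. The next one, lambda_2 = 0.5858, measures how hard the graph is to disconnect: larger values mean better connectivity. The largest eigenvalue, 4, is at most the vertex count 8. There is one zero in the spectrum, matching the 1 component.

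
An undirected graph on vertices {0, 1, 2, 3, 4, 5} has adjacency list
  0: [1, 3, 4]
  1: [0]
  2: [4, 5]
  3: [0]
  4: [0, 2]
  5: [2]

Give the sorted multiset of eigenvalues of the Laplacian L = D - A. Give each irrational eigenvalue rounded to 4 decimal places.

Each diagonal entry of L is the vertex degree and each off-diagonal entry is -1 where an edge is present, 0 otherwise; in the order [0, 1, 2, 3, 4, 5] the diagonal is [3, 1, 2, 1, 2, 1]. Diagonalising L (or applying a numerical eigensolver to the 6x6 matrix) gives the spectrum above. There is one zero in the spectrum, matching the 1 component.

[0, 0.3249, 1, 1.4608, 3, 4.2143]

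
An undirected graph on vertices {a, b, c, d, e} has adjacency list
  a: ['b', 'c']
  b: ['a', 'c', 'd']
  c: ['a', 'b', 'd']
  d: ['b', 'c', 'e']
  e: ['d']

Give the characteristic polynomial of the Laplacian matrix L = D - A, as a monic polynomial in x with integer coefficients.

x^5 - 12x^4 + 50x^3 - 82x^2 + 40x

Reading degrees in the order [a, b, c, d, e] gives [2, 3, 3, 3, 1]; set D = diag(2, 3, 3, 3, 1) and form L = D - A. L has integer entries, so p(x) = det(xI - L) has integer coefficients. Expanding the determinant yields x^5 - 12x^4 + 50x^3 - 82x^2 + 40x. Since p(0) = det(-L) = 0, x divides p(x). There is one zero in the spectrum, matching the 1 component.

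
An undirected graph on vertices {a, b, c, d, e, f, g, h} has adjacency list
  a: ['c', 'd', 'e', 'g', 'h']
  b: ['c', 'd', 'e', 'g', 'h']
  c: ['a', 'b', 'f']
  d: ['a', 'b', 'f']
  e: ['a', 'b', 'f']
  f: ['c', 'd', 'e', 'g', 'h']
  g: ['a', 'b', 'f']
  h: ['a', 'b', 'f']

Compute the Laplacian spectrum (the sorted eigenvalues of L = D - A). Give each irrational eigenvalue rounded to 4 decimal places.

[0, 3, 3, 3, 3, 5, 5, 8]

Reading degrees in the order [a, b, c, d, e, f, g, h] gives [5, 5, 3, 3, 3, 5, 3, 3]; set D = diag(5, 5, 3, 3, 3, 5, 3, 3) and form L = D - A. L is symmetric positive semidefinite, so every eigenvalue is real and nonnegative. The eigenvalues sum to 30, which equals trace(L) = 2|E|.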